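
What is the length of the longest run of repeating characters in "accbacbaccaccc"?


Input: "accbacbaccaccc"
Scanning for longest run:
  Position 1 ('c'): new char, reset run to 1
  Position 2 ('c'): continues run of 'c', length=2
  Position 3 ('b'): new char, reset run to 1
  Position 4 ('a'): new char, reset run to 1
  Position 5 ('c'): new char, reset run to 1
  Position 6 ('b'): new char, reset run to 1
  Position 7 ('a'): new char, reset run to 1
  Position 8 ('c'): new char, reset run to 1
  Position 9 ('c'): continues run of 'c', length=2
  Position 10 ('a'): new char, reset run to 1
  Position 11 ('c'): new char, reset run to 1
  Position 12 ('c'): continues run of 'c', length=2
  Position 13 ('c'): continues run of 'c', length=3
Longest run: 'c' with length 3

3


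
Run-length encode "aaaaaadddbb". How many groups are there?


Input: aaaaaadddbb
Scanning for consecutive runs:
  Group 1: 'a' x 6 (positions 0-5)
  Group 2: 'd' x 3 (positions 6-8)
  Group 3: 'b' x 2 (positions 9-10)
Total groups: 3

3


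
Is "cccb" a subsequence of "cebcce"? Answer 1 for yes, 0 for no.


Check if "cccb" is a subsequence of "cebcce"
Greedy scan:
  Position 0 ('c'): matches sub[0] = 'c'
  Position 1 ('e'): no match needed
  Position 2 ('b'): no match needed
  Position 3 ('c'): matches sub[1] = 'c'
  Position 4 ('c'): matches sub[2] = 'c'
  Position 5 ('e'): no match needed
Only matched 3/4 characters => not a subsequence

0


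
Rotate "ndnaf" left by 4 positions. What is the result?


Input: "ndnaf", rotate left by 4
First 4 characters: "ndna"
Remaining characters: "f"
Concatenate remaining + first: "f" + "ndna" = "fndna"

fndna


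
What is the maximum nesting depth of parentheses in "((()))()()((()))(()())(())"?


Input: "((()))()()((()))(()())(())"
Tracking depth:
  Position 0 '(': depth becomes 1
  Position 1 '(': depth becomes 2
  Position 2 '(': depth becomes 3
  Position 3 ')': depth becomes 2
  Position 4 ')': depth becomes 1
  Position 5 ')': depth becomes 0
  Position 6 '(': depth becomes 1
  Position 7 ')': depth becomes 0
  Position 8 '(': depth becomes 1
  Position 9 ')': depth becomes 0
  Position 10 '(': depth becomes 1
  Position 11 '(': depth becomes 2
  Position 12 '(': depth becomes 3
  Position 13 ')': depth becomes 2
  Position 14 ')': depth becomes 1
  Position 15 ')': depth becomes 0
  Position 16 '(': depth becomes 1
  Position 17 '(': depth becomes 2
  Position 18 ')': depth becomes 1
  Position 19 '(': depth becomes 2
  Position 20 ')': depth becomes 1
  Position 21 ')': depth becomes 0
  Position 22 '(': depth becomes 1
  Position 23 '(': depth becomes 2
  Position 24 ')': depth becomes 1
  Position 25 ')': depth becomes 0
Maximum depth reached: 3

3


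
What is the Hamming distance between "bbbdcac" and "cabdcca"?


Comparing "bbbdcac" and "cabdcca" position by position:
  Position 0: 'b' vs 'c' => differ
  Position 1: 'b' vs 'a' => differ
  Position 2: 'b' vs 'b' => same
  Position 3: 'd' vs 'd' => same
  Position 4: 'c' vs 'c' => same
  Position 5: 'a' vs 'c' => differ
  Position 6: 'c' vs 'a' => differ
Total differences (Hamming distance): 4

4


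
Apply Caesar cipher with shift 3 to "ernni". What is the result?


Caesar cipher: shift "ernni" by 3
  'e' (pos 4) + 3 = pos 7 = 'h'
  'r' (pos 17) + 3 = pos 20 = 'u'
  'n' (pos 13) + 3 = pos 16 = 'q'
  'n' (pos 13) + 3 = pos 16 = 'q'
  'i' (pos 8) + 3 = pos 11 = 'l'
Result: huqql

huqql


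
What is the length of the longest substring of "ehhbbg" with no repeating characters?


Input: "ehhbbg"
Sliding window (track last position of each char):
  Position 0 ('e'): window [0,0] length 1 -- new best
  Position 1 ('h'): window [0,1] length 2 -- new best
  Position 2 ('h'): repeat (last at 1), move window start to 2
  Position 2 ('h'): window [2,2] length 1
  Position 3 ('b'): window [2,3] length 2
  Position 4 ('b'): repeat (last at 3), move window start to 4
  Position 4 ('b'): window [4,4] length 1
  Position 5 ('g'): window [4,5] length 2
Longest substring with no repeats: "eh" with length 2

2


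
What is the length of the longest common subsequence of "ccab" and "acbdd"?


LCS of "ccab" and "acbdd"
DP table:
           a    c    b    d    d
      0    0    0    0    0    0
  c   0    0    1    1    1    1
  c   0    0    1    1    1    1
  a   0    1    1    1    1    1
  b   0    1    1    2    2    2
LCS length = dp[4][5] = 2

2


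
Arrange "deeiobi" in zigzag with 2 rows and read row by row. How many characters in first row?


Zigzag "deeiobi" into 2 rows:
Placing characters:
  'd' => row 0
  'e' => row 1
  'e' => row 0
  'i' => row 1
  'o' => row 0
  'b' => row 1
  'i' => row 0
Rows:
  Row 0: "deoi"
  Row 1: "eib"
First row length: 4

4


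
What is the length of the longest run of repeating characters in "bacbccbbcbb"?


Input: "bacbccbbcbb"
Scanning for longest run:
  Position 1 ('a'): new char, reset run to 1
  Position 2 ('c'): new char, reset run to 1
  Position 3 ('b'): new char, reset run to 1
  Position 4 ('c'): new char, reset run to 1
  Position 5 ('c'): continues run of 'c', length=2
  Position 6 ('b'): new char, reset run to 1
  Position 7 ('b'): continues run of 'b', length=2
  Position 8 ('c'): new char, reset run to 1
  Position 9 ('b'): new char, reset run to 1
  Position 10 ('b'): continues run of 'b', length=2
Longest run: 'c' with length 2

2


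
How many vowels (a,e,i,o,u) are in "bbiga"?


Input: bbiga
Checking each character:
  'b' at position 0: consonant
  'b' at position 1: consonant
  'i' at position 2: vowel (running total: 1)
  'g' at position 3: consonant
  'a' at position 4: vowel (running total: 2)
Total vowels: 2

2


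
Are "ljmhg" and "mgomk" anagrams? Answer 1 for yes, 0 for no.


Strings: "ljmhg", "mgomk"
Sorted first:  ghjlm
Sorted second: gkmmo
Differ at position 1: 'h' vs 'k' => not anagrams

0


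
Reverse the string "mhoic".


Input: mhoic
Reading characters right to left:
  Position 4: 'c'
  Position 3: 'i'
  Position 2: 'o'
  Position 1: 'h'
  Position 0: 'm'
Reversed: ciohm

ciohm


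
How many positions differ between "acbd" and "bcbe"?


Comparing "acbd" and "bcbe" position by position:
  Position 0: 'a' vs 'b' => DIFFER
  Position 1: 'c' vs 'c' => same
  Position 2: 'b' vs 'b' => same
  Position 3: 'd' vs 'e' => DIFFER
Positions that differ: 2

2


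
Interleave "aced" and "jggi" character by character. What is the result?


Interleaving "aced" and "jggi":
  Position 0: 'a' from first, 'j' from second => "aj"
  Position 1: 'c' from first, 'g' from second => "cg"
  Position 2: 'e' from first, 'g' from second => "eg"
  Position 3: 'd' from first, 'i' from second => "di"
Result: ajcgegdi

ajcgegdi


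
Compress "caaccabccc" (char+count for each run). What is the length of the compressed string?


Input: caaccabccc
Runs:
  'c' x 1 => "c1"
  'a' x 2 => "a2"
  'c' x 2 => "c2"
  'a' x 1 => "a1"
  'b' x 1 => "b1"
  'c' x 3 => "c3"
Compressed: "c1a2c2a1b1c3"
Compressed length: 12

12


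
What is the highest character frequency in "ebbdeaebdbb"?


Input: ebbdeaebdbb
Character counts:
  'a': 1
  'b': 5
  'd': 2
  'e': 3
Maximum frequency: 5

5


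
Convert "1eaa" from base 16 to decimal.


Input: "1eaa" in base 16
Positional expansion:
  Digit '1' (value 1) x 16^3 = 4096
  Digit 'e' (value 14) x 16^2 = 3584
  Digit 'a' (value 10) x 16^1 = 160
  Digit 'a' (value 10) x 16^0 = 10
Sum = 7850

7850


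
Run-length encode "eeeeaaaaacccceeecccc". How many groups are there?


Input: eeeeaaaaacccceeecccc
Scanning for consecutive runs:
  Group 1: 'e' x 4 (positions 0-3)
  Group 2: 'a' x 5 (positions 4-8)
  Group 3: 'c' x 4 (positions 9-12)
  Group 4: 'e' x 3 (positions 13-15)
  Group 5: 'c' x 4 (positions 16-19)
Total groups: 5

5


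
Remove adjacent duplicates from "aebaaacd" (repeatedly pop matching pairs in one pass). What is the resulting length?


Input: aebaaacd
Stack-based adjacent duplicate removal:
  Read 'a': push. Stack: a
  Read 'e': push. Stack: ae
  Read 'b': push. Stack: aeb
  Read 'a': push. Stack: aeba
  Read 'a': matches stack top 'a' => pop. Stack: aeb
  Read 'a': push. Stack: aeba
  Read 'c': push. Stack: aebac
  Read 'd': push. Stack: aebacd
Final stack: "aebacd" (length 6)

6


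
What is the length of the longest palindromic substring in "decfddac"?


Input: "decfddac"
Checking substrings for palindromes:
  [4:6] "dd" (len 2) => palindrome
Longest palindromic substring: "dd" with length 2

2


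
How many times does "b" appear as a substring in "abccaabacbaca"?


Searching for "b" in "abccaabacbaca"
Scanning each position:
  Position 0: "a" => no
  Position 1: "b" => MATCH
  Position 2: "c" => no
  Position 3: "c" => no
  Position 4: "a" => no
  Position 5: "a" => no
  Position 6: "b" => MATCH
  Position 7: "a" => no
  Position 8: "c" => no
  Position 9: "b" => MATCH
  Position 10: "a" => no
  Position 11: "c" => no
  Position 12: "a" => no
Total occurrences: 3

3


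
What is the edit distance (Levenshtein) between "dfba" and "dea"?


Computing edit distance: "dfba" -> "dea"
DP table:
           d    e    a
      0    1    2    3
  d   1    0    1    2
  f   2    1    1    2
  b   3    2    2    2
  a   4    3    3    2
Edit distance = dp[4][3] = 2

2


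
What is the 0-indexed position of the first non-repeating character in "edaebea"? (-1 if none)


Input: edaebea
Character frequencies:
  'a': 2
  'b': 1
  'd': 1
  'e': 3
Scanning left to right for freq == 1:
  Position 0 ('e'): freq=3, skip
  Position 1 ('d'): unique! => answer = 1

1


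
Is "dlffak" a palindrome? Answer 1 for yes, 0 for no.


Input: dlffak
Reversed: kaffld
  Compare pos 0 ('d') with pos 5 ('k'): MISMATCH
  Compare pos 1 ('l') with pos 4 ('a'): MISMATCH
  Compare pos 2 ('f') with pos 3 ('f'): match
Result: not a palindrome

0


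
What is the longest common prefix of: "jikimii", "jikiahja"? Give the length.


Words: jikimii, jikiahja
  Position 0: all 'j' => match
  Position 1: all 'i' => match
  Position 2: all 'k' => match
  Position 3: all 'i' => match
  Position 4: ('m', 'a') => mismatch, stop
LCP = "jiki" (length 4)

4


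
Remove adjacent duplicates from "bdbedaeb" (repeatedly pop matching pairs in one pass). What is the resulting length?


Input: bdbedaeb
Stack-based adjacent duplicate removal:
  Read 'b': push. Stack: b
  Read 'd': push. Stack: bd
  Read 'b': push. Stack: bdb
  Read 'e': push. Stack: bdbe
  Read 'd': push. Stack: bdbed
  Read 'a': push. Stack: bdbeda
  Read 'e': push. Stack: bdbedae
  Read 'b': push. Stack: bdbedaeb
Final stack: "bdbedaeb" (length 8)

8


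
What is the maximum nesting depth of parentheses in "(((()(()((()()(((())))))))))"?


Input: "(((()(()((()()(((())))))))))"
Tracking depth:
  Position 0 '(': depth becomes 1
  Position 1 '(': depth becomes 2
  Position 2 '(': depth becomes 3
  Position 3 '(': depth becomes 4
  Position 4 ')': depth becomes 3
  Position 5 '(': depth becomes 4
  Position 6 '(': depth becomes 5
  Position 7 ')': depth becomes 4
  Position 8 '(': depth becomes 5
  Position 9 '(': depth becomes 6
  Position 10 '(': depth becomes 7
  Position 11 ')': depth becomes 6
  Position 12 '(': depth becomes 7
  Position 13 ')': depth becomes 6
  Position 14 '(': depth becomes 7
  Position 15 '(': depth becomes 8
  Position 16 '(': depth becomes 9
  Position 17 '(': depth becomes 10
  Position 18 ')': depth becomes 9
  Position 19 ')': depth becomes 8
  Position 20 ')': depth becomes 7
  Position 21 ')': depth becomes 6
  Position 22 ')': depth becomes 5
  Position 23 ')': depth becomes 4
  Position 24 ')': depth becomes 3
  Position 25 ')': depth becomes 2
  Position 26 ')': depth becomes 1
  Position 27 ')': depth becomes 0
Maximum depth reached: 10

10


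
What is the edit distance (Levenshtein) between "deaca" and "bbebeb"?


Computing edit distance: "deaca" -> "bbebeb"
DP table:
           b    b    e    b    e    b
      0    1    2    3    4    5    6
  d   1    1    2    3    4    5    6
  e   2    2    2    2    3    4    5
  a   3    3    3    3    3    4    5
  c   4    4    4    4    4    4    5
  a   5    5    5    5    5    5    5
Edit distance = dp[5][6] = 5

5


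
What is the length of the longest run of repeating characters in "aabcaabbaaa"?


Input: "aabcaabbaaa"
Scanning for longest run:
  Position 1 ('a'): continues run of 'a', length=2
  Position 2 ('b'): new char, reset run to 1
  Position 3 ('c'): new char, reset run to 1
  Position 4 ('a'): new char, reset run to 1
  Position 5 ('a'): continues run of 'a', length=2
  Position 6 ('b'): new char, reset run to 1
  Position 7 ('b'): continues run of 'b', length=2
  Position 8 ('a'): new char, reset run to 1
  Position 9 ('a'): continues run of 'a', length=2
  Position 10 ('a'): continues run of 'a', length=3
Longest run: 'a' with length 3

3


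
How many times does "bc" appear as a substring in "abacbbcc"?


Searching for "bc" in "abacbbcc"
Scanning each position:
  Position 0: "ab" => no
  Position 1: "ba" => no
  Position 2: "ac" => no
  Position 3: "cb" => no
  Position 4: "bb" => no
  Position 5: "bc" => MATCH
  Position 6: "cc" => no
Total occurrences: 1

1


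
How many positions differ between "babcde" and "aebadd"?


Comparing "babcde" and "aebadd" position by position:
  Position 0: 'b' vs 'a' => DIFFER
  Position 1: 'a' vs 'e' => DIFFER
  Position 2: 'b' vs 'b' => same
  Position 3: 'c' vs 'a' => DIFFER
  Position 4: 'd' vs 'd' => same
  Position 5: 'e' vs 'd' => DIFFER
Positions that differ: 4

4


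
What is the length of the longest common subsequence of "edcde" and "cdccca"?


LCS of "edcde" and "cdccca"
DP table:
           c    d    c    c    c    a
      0    0    0    0    0    0    0
  e   0    0    0    0    0    0    0
  d   0    0    1    1    1    1    1
  c   0    1    1    2    2    2    2
  d   0    1    2    2    2    2    2
  e   0    1    2    2    2    2    2
LCS length = dp[5][6] = 2

2


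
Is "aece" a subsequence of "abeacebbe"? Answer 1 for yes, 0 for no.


Check if "aece" is a subsequence of "abeacebbe"
Greedy scan:
  Position 0 ('a'): matches sub[0] = 'a'
  Position 1 ('b'): no match needed
  Position 2 ('e'): matches sub[1] = 'e'
  Position 3 ('a'): no match needed
  Position 4 ('c'): matches sub[2] = 'c'
  Position 5 ('e'): matches sub[3] = 'e'
  Position 6 ('b'): no match needed
  Position 7 ('b'): no match needed
  Position 8 ('e'): no match needed
All 4 characters matched => is a subsequence

1


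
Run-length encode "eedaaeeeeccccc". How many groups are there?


Input: eedaaeeeeccccc
Scanning for consecutive runs:
  Group 1: 'e' x 2 (positions 0-1)
  Group 2: 'd' x 1 (positions 2-2)
  Group 3: 'a' x 2 (positions 3-4)
  Group 4: 'e' x 4 (positions 5-8)
  Group 5: 'c' x 5 (positions 9-13)
Total groups: 5

5


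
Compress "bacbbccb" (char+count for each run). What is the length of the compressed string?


Input: bacbbccb
Runs:
  'b' x 1 => "b1"
  'a' x 1 => "a1"
  'c' x 1 => "c1"
  'b' x 2 => "b2"
  'c' x 2 => "c2"
  'b' x 1 => "b1"
Compressed: "b1a1c1b2c2b1"
Compressed length: 12

12


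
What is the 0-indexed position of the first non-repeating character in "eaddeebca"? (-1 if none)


Input: eaddeebca
Character frequencies:
  'a': 2
  'b': 1
  'c': 1
  'd': 2
  'e': 3
Scanning left to right for freq == 1:
  Position 0 ('e'): freq=3, skip
  Position 1 ('a'): freq=2, skip
  Position 2 ('d'): freq=2, skip
  Position 3 ('d'): freq=2, skip
  Position 4 ('e'): freq=3, skip
  Position 5 ('e'): freq=3, skip
  Position 6 ('b'): unique! => answer = 6

6


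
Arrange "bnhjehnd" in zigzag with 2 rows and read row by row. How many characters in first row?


Zigzag "bnhjehnd" into 2 rows:
Placing characters:
  'b' => row 0
  'n' => row 1
  'h' => row 0
  'j' => row 1
  'e' => row 0
  'h' => row 1
  'n' => row 0
  'd' => row 1
Rows:
  Row 0: "bhen"
  Row 1: "njhd"
First row length: 4

4


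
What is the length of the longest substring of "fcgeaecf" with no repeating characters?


Input: "fcgeaecf"
Sliding window (track last position of each char):
  Position 0 ('f'): window [0,0] length 1 -- new best
  Position 1 ('c'): window [0,1] length 2 -- new best
  Position 2 ('g'): window [0,2] length 3 -- new best
  Position 3 ('e'): window [0,3] length 4 -- new best
  Position 4 ('a'): window [0,4] length 5 -- new best
  Position 5 ('e'): repeat (last at 3), move window start to 4
  Position 5 ('e'): window [4,5] length 2
  Position 6 ('c'): window [4,6] length 3
  Position 7 ('f'): window [4,7] length 4
Longest substring with no repeats: "fcgea" with length 5

5


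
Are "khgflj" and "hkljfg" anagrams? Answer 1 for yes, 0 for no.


Strings: "khgflj", "hkljfg"
Sorted first:  fghjkl
Sorted second: fghjkl
Sorted forms match => anagrams

1


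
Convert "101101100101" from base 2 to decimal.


Input: "101101100101" in base 2
Positional expansion:
  Digit '1' (value 1) x 2^11 = 2048
  Digit '0' (value 0) x 2^10 = 0
  Digit '1' (value 1) x 2^9 = 512
  Digit '1' (value 1) x 2^8 = 256
  Digit '0' (value 0) x 2^7 = 0
  Digit '1' (value 1) x 2^6 = 64
  Digit '1' (value 1) x 2^5 = 32
  Digit '0' (value 0) x 2^4 = 0
  Digit '0' (value 0) x 2^3 = 0
  Digit '1' (value 1) x 2^2 = 4
  Digit '0' (value 0) x 2^1 = 0
  Digit '1' (value 1) x 2^0 = 1
Sum = 2917

2917


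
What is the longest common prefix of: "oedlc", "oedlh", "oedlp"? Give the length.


Words: oedlc, oedlh, oedlp
  Position 0: all 'o' => match
  Position 1: all 'e' => match
  Position 2: all 'd' => match
  Position 3: all 'l' => match
  Position 4: ('c', 'h', 'p') => mismatch, stop
LCP = "oedl" (length 4)

4


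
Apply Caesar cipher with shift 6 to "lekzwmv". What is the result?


Caesar cipher: shift "lekzwmv" by 6
  'l' (pos 11) + 6 = pos 17 = 'r'
  'e' (pos 4) + 6 = pos 10 = 'k'
  'k' (pos 10) + 6 = pos 16 = 'q'
  'z' (pos 25) + 6 = pos 5 = 'f'
  'w' (pos 22) + 6 = pos 2 = 'c'
  'm' (pos 12) + 6 = pos 18 = 's'
  'v' (pos 21) + 6 = pos 1 = 'b'
Result: rkqfcsb

rkqfcsb


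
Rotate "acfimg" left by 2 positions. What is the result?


Input: "acfimg", rotate left by 2
First 2 characters: "ac"
Remaining characters: "fimg"
Concatenate remaining + first: "fimg" + "ac" = "fimgac"

fimgac


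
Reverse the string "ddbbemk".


Input: ddbbemk
Reading characters right to left:
  Position 6: 'k'
  Position 5: 'm'
  Position 4: 'e'
  Position 3: 'b'
  Position 2: 'b'
  Position 1: 'd'
  Position 0: 'd'
Reversed: kmebbdd

kmebbdd


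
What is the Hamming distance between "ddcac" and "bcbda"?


Comparing "ddcac" and "bcbda" position by position:
  Position 0: 'd' vs 'b' => differ
  Position 1: 'd' vs 'c' => differ
  Position 2: 'c' vs 'b' => differ
  Position 3: 'a' vs 'd' => differ
  Position 4: 'c' vs 'a' => differ
Total differences (Hamming distance): 5

5


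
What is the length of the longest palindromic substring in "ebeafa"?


Input: "ebeafa"
Checking substrings for palindromes:
  [0:3] "ebe" (len 3) => palindrome
  [3:6] "afa" (len 3) => palindrome
Longest palindromic substring: "ebe" with length 3

3


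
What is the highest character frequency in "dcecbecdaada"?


Input: dcecbecdaada
Character counts:
  'a': 3
  'b': 1
  'c': 3
  'd': 3
  'e': 2
Maximum frequency: 3

3


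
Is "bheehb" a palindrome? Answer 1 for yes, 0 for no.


Input: bheehb
Reversed: bheehb
  Compare pos 0 ('b') with pos 5 ('b'): match
  Compare pos 1 ('h') with pos 4 ('h'): match
  Compare pos 2 ('e') with pos 3 ('e'): match
Result: palindrome

1


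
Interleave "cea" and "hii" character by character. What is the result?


Interleaving "cea" and "hii":
  Position 0: 'c' from first, 'h' from second => "ch"
  Position 1: 'e' from first, 'i' from second => "ei"
  Position 2: 'a' from first, 'i' from second => "ai"
Result: cheiai

cheiai


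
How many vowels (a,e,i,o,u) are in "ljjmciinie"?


Input: ljjmciinie
Checking each character:
  'l' at position 0: consonant
  'j' at position 1: consonant
  'j' at position 2: consonant
  'm' at position 3: consonant
  'c' at position 4: consonant
  'i' at position 5: vowel (running total: 1)
  'i' at position 6: vowel (running total: 2)
  'n' at position 7: consonant
  'i' at position 8: vowel (running total: 3)
  'e' at position 9: vowel (running total: 4)
Total vowels: 4

4


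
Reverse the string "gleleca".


Input: gleleca
Reading characters right to left:
  Position 6: 'a'
  Position 5: 'c'
  Position 4: 'e'
  Position 3: 'l'
  Position 2: 'e'
  Position 1: 'l'
  Position 0: 'g'
Reversed: acelelg

acelelg


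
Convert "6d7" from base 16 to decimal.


Input: "6d7" in base 16
Positional expansion:
  Digit '6' (value 6) x 16^2 = 1536
  Digit 'd' (value 13) x 16^1 = 208
  Digit '7' (value 7) x 16^0 = 7
Sum = 1751

1751


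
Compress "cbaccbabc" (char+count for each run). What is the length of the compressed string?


Input: cbaccbabc
Runs:
  'c' x 1 => "c1"
  'b' x 1 => "b1"
  'a' x 1 => "a1"
  'c' x 2 => "c2"
  'b' x 1 => "b1"
  'a' x 1 => "a1"
  'b' x 1 => "b1"
  'c' x 1 => "c1"
Compressed: "c1b1a1c2b1a1b1c1"
Compressed length: 16

16


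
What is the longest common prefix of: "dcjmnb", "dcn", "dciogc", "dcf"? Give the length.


Words: dcjmnb, dcn, dciogc, dcf
  Position 0: all 'd' => match
  Position 1: all 'c' => match
  Position 2: ('j', 'n', 'i', 'f') => mismatch, stop
LCP = "dc" (length 2)

2


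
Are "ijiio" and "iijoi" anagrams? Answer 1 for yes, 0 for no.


Strings: "ijiio", "iijoi"
Sorted first:  iiijo
Sorted second: iiijo
Sorted forms match => anagrams

1


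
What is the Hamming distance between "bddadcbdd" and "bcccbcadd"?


Comparing "bddadcbdd" and "bcccbcadd" position by position:
  Position 0: 'b' vs 'b' => same
  Position 1: 'd' vs 'c' => differ
  Position 2: 'd' vs 'c' => differ
  Position 3: 'a' vs 'c' => differ
  Position 4: 'd' vs 'b' => differ
  Position 5: 'c' vs 'c' => same
  Position 6: 'b' vs 'a' => differ
  Position 7: 'd' vs 'd' => same
  Position 8: 'd' vs 'd' => same
Total differences (Hamming distance): 5

5


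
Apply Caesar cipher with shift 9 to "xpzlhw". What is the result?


Caesar cipher: shift "xpzlhw" by 9
  'x' (pos 23) + 9 = pos 6 = 'g'
  'p' (pos 15) + 9 = pos 24 = 'y'
  'z' (pos 25) + 9 = pos 8 = 'i'
  'l' (pos 11) + 9 = pos 20 = 'u'
  'h' (pos 7) + 9 = pos 16 = 'q'
  'w' (pos 22) + 9 = pos 5 = 'f'
Result: gyiuqf

gyiuqf


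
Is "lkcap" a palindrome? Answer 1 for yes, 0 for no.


Input: lkcap
Reversed: packl
  Compare pos 0 ('l') with pos 4 ('p'): MISMATCH
  Compare pos 1 ('k') with pos 3 ('a'): MISMATCH
Result: not a palindrome

0


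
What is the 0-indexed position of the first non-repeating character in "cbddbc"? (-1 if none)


Input: cbddbc
Character frequencies:
  'b': 2
  'c': 2
  'd': 2
Scanning left to right for freq == 1:
  Position 0 ('c'): freq=2, skip
  Position 1 ('b'): freq=2, skip
  Position 2 ('d'): freq=2, skip
  Position 3 ('d'): freq=2, skip
  Position 4 ('b'): freq=2, skip
  Position 5 ('c'): freq=2, skip
  No unique character found => answer = -1

-1


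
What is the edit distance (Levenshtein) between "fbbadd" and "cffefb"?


Computing edit distance: "fbbadd" -> "cffefb"
DP table:
           c    f    f    e    f    b
      0    1    2    3    4    5    6
  f   1    1    1    2    3    4    5
  b   2    2    2    2    3    4    4
  b   3    3    3    3    3    4    4
  a   4    4    4    4    4    4    5
  d   5    5    5    5    5    5    5
  d   6    6    6    6    6    6    6
Edit distance = dp[6][6] = 6

6


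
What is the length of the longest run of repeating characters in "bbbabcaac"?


Input: "bbbabcaac"
Scanning for longest run:
  Position 1 ('b'): continues run of 'b', length=2
  Position 2 ('b'): continues run of 'b', length=3
  Position 3 ('a'): new char, reset run to 1
  Position 4 ('b'): new char, reset run to 1
  Position 5 ('c'): new char, reset run to 1
  Position 6 ('a'): new char, reset run to 1
  Position 7 ('a'): continues run of 'a', length=2
  Position 8 ('c'): new char, reset run to 1
Longest run: 'b' with length 3

3


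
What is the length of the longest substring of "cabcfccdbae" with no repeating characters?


Input: "cabcfccdbae"
Sliding window (track last position of each char):
  Position 0 ('c'): window [0,0] length 1 -- new best
  Position 1 ('a'): window [0,1] length 2 -- new best
  Position 2 ('b'): window [0,2] length 3 -- new best
  Position 3 ('c'): repeat (last at 0), move window start to 1
  Position 3 ('c'): window [1,3] length 3
  Position 4 ('f'): window [1,4] length 4 -- new best
  Position 5 ('c'): repeat (last at 3), move window start to 4
  Position 5 ('c'): window [4,5] length 2
  Position 6 ('c'): repeat (last at 5), move window start to 6
  Position 6 ('c'): window [6,6] length 1
  Position 7 ('d'): window [6,7] length 2
  Position 8 ('b'): window [6,8] length 3
  Position 9 ('a'): window [6,9] length 4
  Position 10 ('e'): window [6,10] length 5 -- new best
Longest substring with no repeats: "cdbae" with length 5

5


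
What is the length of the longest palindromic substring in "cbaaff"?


Input: "cbaaff"
Checking substrings for palindromes:
  [2:4] "aa" (len 2) => palindrome
  [4:6] "ff" (len 2) => palindrome
Longest palindromic substring: "aa" with length 2

2


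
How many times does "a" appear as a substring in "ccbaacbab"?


Searching for "a" in "ccbaacbab"
Scanning each position:
  Position 0: "c" => no
  Position 1: "c" => no
  Position 2: "b" => no
  Position 3: "a" => MATCH
  Position 4: "a" => MATCH
  Position 5: "c" => no
  Position 6: "b" => no
  Position 7: "a" => MATCH
  Position 8: "b" => no
Total occurrences: 3

3


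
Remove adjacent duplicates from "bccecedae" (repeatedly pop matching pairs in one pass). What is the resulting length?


Input: bccecedae
Stack-based adjacent duplicate removal:
  Read 'b': push. Stack: b
  Read 'c': push. Stack: bc
  Read 'c': matches stack top 'c' => pop. Stack: b
  Read 'e': push. Stack: be
  Read 'c': push. Stack: bec
  Read 'e': push. Stack: bece
  Read 'd': push. Stack: beced
  Read 'a': push. Stack: beceda
  Read 'e': push. Stack: becedae
Final stack: "becedae" (length 7)

7


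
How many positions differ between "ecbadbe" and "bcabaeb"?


Comparing "ecbadbe" and "bcabaeb" position by position:
  Position 0: 'e' vs 'b' => DIFFER
  Position 1: 'c' vs 'c' => same
  Position 2: 'b' vs 'a' => DIFFER
  Position 3: 'a' vs 'b' => DIFFER
  Position 4: 'd' vs 'a' => DIFFER
  Position 5: 'b' vs 'e' => DIFFER
  Position 6: 'e' vs 'b' => DIFFER
Positions that differ: 6

6


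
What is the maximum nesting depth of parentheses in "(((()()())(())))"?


Input: "(((()()())(())))"
Tracking depth:
  Position 0 '(': depth becomes 1
  Position 1 '(': depth becomes 2
  Position 2 '(': depth becomes 3
  Position 3 '(': depth becomes 4
  Position 4 ')': depth becomes 3
  Position 5 '(': depth becomes 4
  Position 6 ')': depth becomes 3
  Position 7 '(': depth becomes 4
  Position 8 ')': depth becomes 3
  Position 9 ')': depth becomes 2
  Position 10 '(': depth becomes 3
  Position 11 '(': depth becomes 4
  Position 12 ')': depth becomes 3
  Position 13 ')': depth becomes 2
  Position 14 ')': depth becomes 1
  Position 15 ')': depth becomes 0
Maximum depth reached: 4

4


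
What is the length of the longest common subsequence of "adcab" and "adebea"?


LCS of "adcab" and "adebea"
DP table:
           a    d    e    b    e    a
      0    0    0    0    0    0    0
  a   0    1    1    1    1    1    1
  d   0    1    2    2    2    2    2
  c   0    1    2    2    2    2    2
  a   0    1    2    2    2    2    3
  b   0    1    2    2    3    3    3
LCS length = dp[5][6] = 3

3


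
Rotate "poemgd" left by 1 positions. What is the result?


Input: "poemgd", rotate left by 1
First 1 characters: "p"
Remaining characters: "oemgd"
Concatenate remaining + first: "oemgd" + "p" = "oemgdp"

oemgdp


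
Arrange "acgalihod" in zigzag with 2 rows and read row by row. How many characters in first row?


Zigzag "acgalihod" into 2 rows:
Placing characters:
  'a' => row 0
  'c' => row 1
  'g' => row 0
  'a' => row 1
  'l' => row 0
  'i' => row 1
  'h' => row 0
  'o' => row 1
  'd' => row 0
Rows:
  Row 0: "aglhd"
  Row 1: "caio"
First row length: 5

5


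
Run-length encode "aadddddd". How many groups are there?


Input: aadddddd
Scanning for consecutive runs:
  Group 1: 'a' x 2 (positions 0-1)
  Group 2: 'd' x 6 (positions 2-7)
Total groups: 2

2


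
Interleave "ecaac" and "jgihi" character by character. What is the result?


Interleaving "ecaac" and "jgihi":
  Position 0: 'e' from first, 'j' from second => "ej"
  Position 1: 'c' from first, 'g' from second => "cg"
  Position 2: 'a' from first, 'i' from second => "ai"
  Position 3: 'a' from first, 'h' from second => "ah"
  Position 4: 'c' from first, 'i' from second => "ci"
Result: ejcgaiahci

ejcgaiahci


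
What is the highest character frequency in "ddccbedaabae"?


Input: ddccbedaabae
Character counts:
  'a': 3
  'b': 2
  'c': 2
  'd': 3
  'e': 2
Maximum frequency: 3

3


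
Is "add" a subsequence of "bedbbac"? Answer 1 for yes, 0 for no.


Check if "add" is a subsequence of "bedbbac"
Greedy scan:
  Position 0 ('b'): no match needed
  Position 1 ('e'): no match needed
  Position 2 ('d'): no match needed
  Position 3 ('b'): no match needed
  Position 4 ('b'): no match needed
  Position 5 ('a'): matches sub[0] = 'a'
  Position 6 ('c'): no match needed
Only matched 1/3 characters => not a subsequence

0


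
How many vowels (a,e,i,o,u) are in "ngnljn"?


Input: ngnljn
Checking each character:
  'n' at position 0: consonant
  'g' at position 1: consonant
  'n' at position 2: consonant
  'l' at position 3: consonant
  'j' at position 4: consonant
  'n' at position 5: consonant
Total vowels: 0

0


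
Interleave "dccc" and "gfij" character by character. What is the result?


Interleaving "dccc" and "gfij":
  Position 0: 'd' from first, 'g' from second => "dg"
  Position 1: 'c' from first, 'f' from second => "cf"
  Position 2: 'c' from first, 'i' from second => "ci"
  Position 3: 'c' from first, 'j' from second => "cj"
Result: dgcfcicj

dgcfcicj


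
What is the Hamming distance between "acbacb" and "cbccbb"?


Comparing "acbacb" and "cbccbb" position by position:
  Position 0: 'a' vs 'c' => differ
  Position 1: 'c' vs 'b' => differ
  Position 2: 'b' vs 'c' => differ
  Position 3: 'a' vs 'c' => differ
  Position 4: 'c' vs 'b' => differ
  Position 5: 'b' vs 'b' => same
Total differences (Hamming distance): 5

5


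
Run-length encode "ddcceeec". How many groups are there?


Input: ddcceeec
Scanning for consecutive runs:
  Group 1: 'd' x 2 (positions 0-1)
  Group 2: 'c' x 2 (positions 2-3)
  Group 3: 'e' x 3 (positions 4-6)
  Group 4: 'c' x 1 (positions 7-7)
Total groups: 4

4


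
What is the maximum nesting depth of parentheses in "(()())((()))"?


Input: "(()())((()))"
Tracking depth:
  Position 0 '(': depth becomes 1
  Position 1 '(': depth becomes 2
  Position 2 ')': depth becomes 1
  Position 3 '(': depth becomes 2
  Position 4 ')': depth becomes 1
  Position 5 ')': depth becomes 0
  Position 6 '(': depth becomes 1
  Position 7 '(': depth becomes 2
  Position 8 '(': depth becomes 3
  Position 9 ')': depth becomes 2
  Position 10 ')': depth becomes 1
  Position 11 ')': depth becomes 0
Maximum depth reached: 3

3


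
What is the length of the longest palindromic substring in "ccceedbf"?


Input: "ccceedbf"
Checking substrings for palindromes:
  [0:3] "ccc" (len 3) => palindrome
  [0:2] "cc" (len 2) => palindrome
  [1:3] "cc" (len 2) => palindrome
  [3:5] "ee" (len 2) => palindrome
Longest palindromic substring: "ccc" with length 3

3


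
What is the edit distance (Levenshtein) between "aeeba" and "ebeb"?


Computing edit distance: "aeeba" -> "ebeb"
DP table:
           e    b    e    b
      0    1    2    3    4
  a   1    1    2    3    4
  e   2    1    2    2    3
  e   3    2    2    2    3
  b   4    3    2    3    2
  a   5    4    3    3    3
Edit distance = dp[5][4] = 3

3


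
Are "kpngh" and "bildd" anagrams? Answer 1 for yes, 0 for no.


Strings: "kpngh", "bildd"
Sorted first:  ghknp
Sorted second: bddil
Differ at position 0: 'g' vs 'b' => not anagrams

0


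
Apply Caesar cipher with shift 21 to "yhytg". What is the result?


Caesar cipher: shift "yhytg" by 21
  'y' (pos 24) + 21 = pos 19 = 't'
  'h' (pos 7) + 21 = pos 2 = 'c'
  'y' (pos 24) + 21 = pos 19 = 't'
  't' (pos 19) + 21 = pos 14 = 'o'
  'g' (pos 6) + 21 = pos 1 = 'b'
Result: tctob

tctob


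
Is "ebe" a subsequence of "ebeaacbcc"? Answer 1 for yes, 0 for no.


Check if "ebe" is a subsequence of "ebeaacbcc"
Greedy scan:
  Position 0 ('e'): matches sub[0] = 'e'
  Position 1 ('b'): matches sub[1] = 'b'
  Position 2 ('e'): matches sub[2] = 'e'
  Position 3 ('a'): no match needed
  Position 4 ('a'): no match needed
  Position 5 ('c'): no match needed
  Position 6 ('b'): no match needed
  Position 7 ('c'): no match needed
  Position 8 ('c'): no match needed
All 3 characters matched => is a subsequence

1


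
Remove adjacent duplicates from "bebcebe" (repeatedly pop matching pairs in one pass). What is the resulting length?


Input: bebcebe
Stack-based adjacent duplicate removal:
  Read 'b': push. Stack: b
  Read 'e': push. Stack: be
  Read 'b': push. Stack: beb
  Read 'c': push. Stack: bebc
  Read 'e': push. Stack: bebce
  Read 'b': push. Stack: bebceb
  Read 'e': push. Stack: bebcebe
Final stack: "bebcebe" (length 7)

7


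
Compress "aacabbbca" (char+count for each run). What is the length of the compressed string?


Input: aacabbbca
Runs:
  'a' x 2 => "a2"
  'c' x 1 => "c1"
  'a' x 1 => "a1"
  'b' x 3 => "b3"
  'c' x 1 => "c1"
  'a' x 1 => "a1"
Compressed: "a2c1a1b3c1a1"
Compressed length: 12

12


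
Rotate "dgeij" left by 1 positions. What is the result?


Input: "dgeij", rotate left by 1
First 1 characters: "d"
Remaining characters: "geij"
Concatenate remaining + first: "geij" + "d" = "geijd"

geijd


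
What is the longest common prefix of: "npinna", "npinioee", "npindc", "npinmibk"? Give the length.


Words: npinna, npinioee, npindc, npinmibk
  Position 0: all 'n' => match
  Position 1: all 'p' => match
  Position 2: all 'i' => match
  Position 3: all 'n' => match
  Position 4: ('n', 'i', 'd', 'm') => mismatch, stop
LCP = "npin" (length 4)

4


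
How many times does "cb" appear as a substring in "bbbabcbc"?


Searching for "cb" in "bbbabcbc"
Scanning each position:
  Position 0: "bb" => no
  Position 1: "bb" => no
  Position 2: "ba" => no
  Position 3: "ab" => no
  Position 4: "bc" => no
  Position 5: "cb" => MATCH
  Position 6: "bc" => no
Total occurrences: 1

1


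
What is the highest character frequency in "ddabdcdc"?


Input: ddabdcdc
Character counts:
  'a': 1
  'b': 1
  'c': 2
  'd': 4
Maximum frequency: 4

4


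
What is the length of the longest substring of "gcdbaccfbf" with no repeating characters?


Input: "gcdbaccfbf"
Sliding window (track last position of each char):
  Position 0 ('g'): window [0,0] length 1 -- new best
  Position 1 ('c'): window [0,1] length 2 -- new best
  Position 2 ('d'): window [0,2] length 3 -- new best
  Position 3 ('b'): window [0,3] length 4 -- new best
  Position 4 ('a'): window [0,4] length 5 -- new best
  Position 5 ('c'): repeat (last at 1), move window start to 2
  Position 5 ('c'): window [2,5] length 4
  Position 6 ('c'): repeat (last at 5), move window start to 6
  Position 6 ('c'): window [6,6] length 1
  Position 7 ('f'): window [6,7] length 2
  Position 8 ('b'): window [6,8] length 3
  Position 9 ('f'): repeat (last at 7), move window start to 8
  Position 9 ('f'): window [8,9] length 2
Longest substring with no repeats: "gcdba" with length 5

5


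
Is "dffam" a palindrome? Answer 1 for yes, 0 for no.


Input: dffam
Reversed: maffd
  Compare pos 0 ('d') with pos 4 ('m'): MISMATCH
  Compare pos 1 ('f') with pos 3 ('a'): MISMATCH
Result: not a palindrome

0


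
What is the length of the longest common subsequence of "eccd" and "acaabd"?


LCS of "eccd" and "acaabd"
DP table:
           a    c    a    a    b    d
      0    0    0    0    0    0    0
  e   0    0    0    0    0    0    0
  c   0    0    1    1    1    1    1
  c   0    0    1    1    1    1    1
  d   0    0    1    1    1    1    2
LCS length = dp[4][6] = 2

2


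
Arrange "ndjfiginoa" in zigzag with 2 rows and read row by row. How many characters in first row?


Zigzag "ndjfiginoa" into 2 rows:
Placing characters:
  'n' => row 0
  'd' => row 1
  'j' => row 0
  'f' => row 1
  'i' => row 0
  'g' => row 1
  'i' => row 0
  'n' => row 1
  'o' => row 0
  'a' => row 1
Rows:
  Row 0: "njiio"
  Row 1: "dfgna"
First row length: 5

5


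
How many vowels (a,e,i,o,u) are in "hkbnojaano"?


Input: hkbnojaano
Checking each character:
  'h' at position 0: consonant
  'k' at position 1: consonant
  'b' at position 2: consonant
  'n' at position 3: consonant
  'o' at position 4: vowel (running total: 1)
  'j' at position 5: consonant
  'a' at position 6: vowel (running total: 2)
  'a' at position 7: vowel (running total: 3)
  'n' at position 8: consonant
  'o' at position 9: vowel (running total: 4)
Total vowels: 4

4


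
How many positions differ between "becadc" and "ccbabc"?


Comparing "becadc" and "ccbabc" position by position:
  Position 0: 'b' vs 'c' => DIFFER
  Position 1: 'e' vs 'c' => DIFFER
  Position 2: 'c' vs 'b' => DIFFER
  Position 3: 'a' vs 'a' => same
  Position 4: 'd' vs 'b' => DIFFER
  Position 5: 'c' vs 'c' => same
Positions that differ: 4

4


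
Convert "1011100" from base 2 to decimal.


Input: "1011100" in base 2
Positional expansion:
  Digit '1' (value 1) x 2^6 = 64
  Digit '0' (value 0) x 2^5 = 0
  Digit '1' (value 1) x 2^4 = 16
  Digit '1' (value 1) x 2^3 = 8
  Digit '1' (value 1) x 2^2 = 4
  Digit '0' (value 0) x 2^1 = 0
  Digit '0' (value 0) x 2^0 = 0
Sum = 92

92


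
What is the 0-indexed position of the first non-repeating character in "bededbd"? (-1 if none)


Input: bededbd
Character frequencies:
  'b': 2
  'd': 3
  'e': 2
Scanning left to right for freq == 1:
  Position 0 ('b'): freq=2, skip
  Position 1 ('e'): freq=2, skip
  Position 2 ('d'): freq=3, skip
  Position 3 ('e'): freq=2, skip
  Position 4 ('d'): freq=3, skip
  Position 5 ('b'): freq=2, skip
  Position 6 ('d'): freq=3, skip
  No unique character found => answer = -1

-1


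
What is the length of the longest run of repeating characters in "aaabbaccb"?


Input: "aaabbaccb"
Scanning for longest run:
  Position 1 ('a'): continues run of 'a', length=2
  Position 2 ('a'): continues run of 'a', length=3
  Position 3 ('b'): new char, reset run to 1
  Position 4 ('b'): continues run of 'b', length=2
  Position 5 ('a'): new char, reset run to 1
  Position 6 ('c'): new char, reset run to 1
  Position 7 ('c'): continues run of 'c', length=2
  Position 8 ('b'): new char, reset run to 1
Longest run: 'a' with length 3

3


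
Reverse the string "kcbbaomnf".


Input: kcbbaomnf
Reading characters right to left:
  Position 8: 'f'
  Position 7: 'n'
  Position 6: 'm'
  Position 5: 'o'
  Position 4: 'a'
  Position 3: 'b'
  Position 2: 'b'
  Position 1: 'c'
  Position 0: 'k'
Reversed: fnmoabbck

fnmoabbck


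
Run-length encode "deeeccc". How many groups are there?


Input: deeeccc
Scanning for consecutive runs:
  Group 1: 'd' x 1 (positions 0-0)
  Group 2: 'e' x 3 (positions 1-3)
  Group 3: 'c' x 3 (positions 4-6)
Total groups: 3

3


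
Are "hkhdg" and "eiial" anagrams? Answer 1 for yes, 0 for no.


Strings: "hkhdg", "eiial"
Sorted first:  dghhk
Sorted second: aeiil
Differ at position 0: 'd' vs 'a' => not anagrams

0


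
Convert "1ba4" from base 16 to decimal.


Input: "1ba4" in base 16
Positional expansion:
  Digit '1' (value 1) x 16^3 = 4096
  Digit 'b' (value 11) x 16^2 = 2816
  Digit 'a' (value 10) x 16^1 = 160
  Digit '4' (value 4) x 16^0 = 4
Sum = 7076

7076


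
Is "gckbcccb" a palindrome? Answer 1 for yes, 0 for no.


Input: gckbcccb
Reversed: bcccbkcg
  Compare pos 0 ('g') with pos 7 ('b'): MISMATCH
  Compare pos 1 ('c') with pos 6 ('c'): match
  Compare pos 2 ('k') with pos 5 ('c'): MISMATCH
  Compare pos 3 ('b') with pos 4 ('c'): MISMATCH
Result: not a palindrome

0
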